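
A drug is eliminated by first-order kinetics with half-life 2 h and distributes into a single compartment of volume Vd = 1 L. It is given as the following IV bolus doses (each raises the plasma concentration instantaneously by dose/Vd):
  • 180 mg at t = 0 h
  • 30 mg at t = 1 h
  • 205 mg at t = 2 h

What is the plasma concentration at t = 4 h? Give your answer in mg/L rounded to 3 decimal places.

158.107 mg/L

k = ln 2 / 2 = 0.34657 per h
Dose 1 (180 mg at t=0 h): 180·exp(−0.34657·4) = 45.000 mg/L
Dose 2 (30 mg at t=1 h): 30·exp(−0.34657·3) = 10.607 mg/L
Dose 3 (205 mg at t=2 h): 205·exp(−0.34657·2) = 102.500 mg/L
C(4) = 45.000 + 10.607 + 102.500 = 158.107 mg/L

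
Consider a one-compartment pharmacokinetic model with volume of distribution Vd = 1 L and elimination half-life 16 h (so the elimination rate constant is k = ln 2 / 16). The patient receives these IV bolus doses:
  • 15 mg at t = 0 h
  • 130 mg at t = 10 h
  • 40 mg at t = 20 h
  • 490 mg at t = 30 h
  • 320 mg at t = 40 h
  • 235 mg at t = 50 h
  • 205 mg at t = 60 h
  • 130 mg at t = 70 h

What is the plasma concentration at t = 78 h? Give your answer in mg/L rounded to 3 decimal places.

k = ln 2 / 16 = 0.04332 per h
Dose 1 (15 mg at t=0 h): 15·exp(−0.04332·78) = 0.511 mg/L
Dose 2 (130 mg at t=10 h): 130·exp(−0.04332·68) = 6.832 mg/L
Dose 3 (40 mg at t=20 h): 40·exp(−0.04332·58) = 3.242 mg/L
Dose 4 (490 mg at t=30 h): 490·exp(−0.04332·48) = 61.250 mg/L
Dose 5 (320 mg at t=40 h): 320·exp(−0.04332·38) = 61.688 mg/L
Dose 6 (235 mg at t=50 h): 235·exp(−0.04332·28) = 69.866 mg/L
Dose 7 (205 mg at t=60 h): 205·exp(−0.04332·18) = 93.993 mg/L
Dose 8 (130 mg at t=70 h): 130·exp(−0.04332·8) = 91.924 mg/L
C(78) = 0.511 + 6.832 + 3.242 + 61.250 + 61.688 + 69.866 + 93.993 + 91.924 = 389.307 mg/L

389.307 mg/L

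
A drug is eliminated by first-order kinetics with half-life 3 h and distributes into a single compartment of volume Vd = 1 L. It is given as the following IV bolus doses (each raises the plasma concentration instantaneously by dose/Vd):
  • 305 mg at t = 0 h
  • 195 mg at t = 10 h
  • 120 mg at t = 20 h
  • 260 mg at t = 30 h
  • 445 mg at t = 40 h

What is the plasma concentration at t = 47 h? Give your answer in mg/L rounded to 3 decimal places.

k = ln 2 / 3 = 0.23105 per h
Dose 1 (305 mg at t=0 h): 305·exp(−0.23105·47) = 0.006 mg/L
Dose 2 (195 mg at t=10 h): 195·exp(−0.23105·37) = 0.038 mg/L
Dose 3 (120 mg at t=20 h): 120·exp(−0.23105·27) = 0.234 mg/L
Dose 4 (260 mg at t=30 h): 260·exp(−0.23105·17) = 5.118 mg/L
Dose 5 (445 mg at t=40 h): 445·exp(−0.23105·7) = 88.299 mg/L
C(47) = 0.006 + 0.038 + 0.234 + 5.118 + 88.299 = 93.696 mg/L

93.696 mg/L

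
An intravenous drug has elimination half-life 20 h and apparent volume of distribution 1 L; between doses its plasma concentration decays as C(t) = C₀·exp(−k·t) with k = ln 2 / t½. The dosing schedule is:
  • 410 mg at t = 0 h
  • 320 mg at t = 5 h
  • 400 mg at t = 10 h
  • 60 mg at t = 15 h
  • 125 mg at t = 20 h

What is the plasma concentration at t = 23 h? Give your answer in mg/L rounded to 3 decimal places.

k = ln 2 / 20 = 0.03466 per h
Dose 1 (410 mg at t=0 h): 410·exp(−0.03466·23) = 184.756 mg/L
Dose 2 (320 mg at t=5 h): 320·exp(−0.03466·18) = 171.484 mg/L
Dose 3 (400 mg at t=10 h): 400·exp(−0.03466·13) = 254.912 mg/L
Dose 4 (60 mg at t=15 h): 60·exp(−0.03466·8) = 45.471 mg/L
Dose 5 (125 mg at t=20 h): 125·exp(−0.03466·3) = 112.656 mg/L
C(23) = 184.756 + 171.484 + 254.912 + 45.471 + 112.656 = 769.280 mg/L

769.280 mg/L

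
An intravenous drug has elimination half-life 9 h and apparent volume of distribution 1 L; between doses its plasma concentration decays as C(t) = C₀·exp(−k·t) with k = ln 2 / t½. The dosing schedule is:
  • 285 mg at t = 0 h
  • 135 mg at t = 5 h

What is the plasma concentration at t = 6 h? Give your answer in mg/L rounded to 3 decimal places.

304.532 mg/L

k = ln 2 / 9 = 0.07702 per h
Dose 1 (285 mg at t=0 h): 285·exp(−0.07702·6) = 179.539 mg/L
Dose 2 (135 mg at t=5 h): 135·exp(−0.07702·1) = 124.993 mg/L
C(6) = 179.539 + 124.993 = 304.532 mg/L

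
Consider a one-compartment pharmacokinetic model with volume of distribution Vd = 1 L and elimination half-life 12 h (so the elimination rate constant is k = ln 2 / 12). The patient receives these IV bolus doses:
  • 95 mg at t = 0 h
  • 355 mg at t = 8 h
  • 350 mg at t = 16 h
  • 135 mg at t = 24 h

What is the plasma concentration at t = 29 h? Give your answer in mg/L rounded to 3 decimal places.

389.648 mg/L

k = ln 2 / 12 = 0.05776 per h
Dose 1 (95 mg at t=0 h): 95·exp(−0.05776·29) = 17.792 mg/L
Dose 2 (355 mg at t=8 h): 355·exp(−0.05776·21) = 105.542 mg/L
Dose 3 (350 mg at t=16 h): 350·exp(−0.05776·13) = 165.178 mg/L
Dose 4 (135 mg at t=24 h): 135·exp(−0.05776·5) = 101.136 mg/L
C(29) = 17.792 + 105.542 + 165.178 + 101.136 = 389.648 mg/L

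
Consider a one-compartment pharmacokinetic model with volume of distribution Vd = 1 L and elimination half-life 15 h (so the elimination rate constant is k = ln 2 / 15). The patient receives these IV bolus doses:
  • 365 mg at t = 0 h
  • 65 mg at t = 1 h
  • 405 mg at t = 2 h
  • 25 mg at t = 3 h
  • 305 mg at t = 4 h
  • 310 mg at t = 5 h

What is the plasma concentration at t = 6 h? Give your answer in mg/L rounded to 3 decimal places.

k = ln 2 / 15 = 0.04621 per h
Dose 1 (365 mg at t=0 h): 365·exp(−0.04621·6) = 276.618 mg/L
Dose 2 (65 mg at t=1 h): 65·exp(−0.04621·5) = 51.591 mg/L
Dose 3 (405 mg at t=2 h): 405·exp(−0.04621·4) = 336.651 mg/L
Dose 4 (25 mg at t=3 h): 25·exp(−0.04621·3) = 21.764 mg/L
Dose 5 (305 mg at t=4 h): 305·exp(−0.04621·2) = 278.075 mg/L
Dose 6 (310 mg at t=5 h): 310·exp(−0.04621·1) = 296.001 mg/L
C(6) = 276.618 + 51.591 + 336.651 + 21.764 + 278.075 + 296.001 = 1260.700 mg/L

1260.700 mg/L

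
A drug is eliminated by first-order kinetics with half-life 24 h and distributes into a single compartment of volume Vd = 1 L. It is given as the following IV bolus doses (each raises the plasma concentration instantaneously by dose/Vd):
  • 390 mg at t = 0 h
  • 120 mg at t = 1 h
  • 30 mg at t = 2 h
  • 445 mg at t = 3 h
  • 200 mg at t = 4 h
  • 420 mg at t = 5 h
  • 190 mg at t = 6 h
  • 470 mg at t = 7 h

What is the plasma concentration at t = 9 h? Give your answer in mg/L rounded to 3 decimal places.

1959.819 mg/L

k = ln 2 / 24 = 0.02888 per h
Dose 1 (390 mg at t=0 h): 390·exp(−0.02888·9) = 300.731 mg/L
Dose 2 (120 mg at t=1 h): 120·exp(−0.02888·8) = 95.244 mg/L
Dose 3 (30 mg at t=2 h): 30·exp(−0.02888·7) = 24.509 mg/L
Dose 4 (445 mg at t=3 h): 445·exp(−0.02888·6) = 374.199 mg/L
Dose 5 (200 mg at t=4 h): 200·exp(−0.02888·5) = 173.107 mg/L
Dose 6 (420 mg at t=5 h): 420·exp(−0.02888·4) = 374.177 mg/L
Dose 7 (190 mg at t=6 h): 190·exp(−0.02888·3) = 174.231 mg/L
Dose 8 (470 mg at t=7 h): 470·exp(−0.02888·2) = 443.621 mg/L
C(9) = 300.731 + 95.244 + 24.509 + 374.199 + 173.107 + 374.177 + 174.231 + 443.621 = 1959.819 mg/L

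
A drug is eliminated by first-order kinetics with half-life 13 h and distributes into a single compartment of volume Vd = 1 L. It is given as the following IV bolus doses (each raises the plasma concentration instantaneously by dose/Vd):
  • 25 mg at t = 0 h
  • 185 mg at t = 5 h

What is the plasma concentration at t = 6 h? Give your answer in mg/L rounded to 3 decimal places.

k = ln 2 / 13 = 0.05332 per h
Dose 1 (25 mg at t=0 h): 25·exp(−0.05332·6) = 18.155 mg/L
Dose 2 (185 mg at t=5 h): 185·exp(−0.05332·1) = 175.394 mg/L
C(6) = 18.155 + 175.394 = 193.550 mg/L

193.550 mg/L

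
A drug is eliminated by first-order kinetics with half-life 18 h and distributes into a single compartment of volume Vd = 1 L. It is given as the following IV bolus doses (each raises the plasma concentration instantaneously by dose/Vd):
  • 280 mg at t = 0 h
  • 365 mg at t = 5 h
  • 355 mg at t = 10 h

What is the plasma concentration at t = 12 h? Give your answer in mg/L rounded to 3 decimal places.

k = ln 2 / 18 = 0.03851 per h
Dose 1 (280 mg at t=0 h): 280·exp(−0.03851·12) = 176.389 mg/L
Dose 2 (365 mg at t=5 h): 365·exp(−0.03851·7) = 278.757 mg/L
Dose 3 (355 mg at t=10 h): 355·exp(−0.03851·2) = 328.686 mg/L
C(12) = 176.389 + 278.757 + 328.686 = 783.831 mg/L

783.831 mg/L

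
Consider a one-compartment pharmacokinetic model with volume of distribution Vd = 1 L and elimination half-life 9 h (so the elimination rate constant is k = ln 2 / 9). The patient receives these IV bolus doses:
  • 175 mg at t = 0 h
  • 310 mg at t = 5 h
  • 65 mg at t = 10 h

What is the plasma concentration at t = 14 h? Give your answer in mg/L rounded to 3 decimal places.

k = ln 2 / 9 = 0.07702 per h
Dose 1 (175 mg at t=0 h): 175·exp(−0.07702·14) = 59.535 mg/L
Dose 2 (310 mg at t=5 h): 310·exp(−0.07702·9) = 155.000 mg/L
Dose 3 (65 mg at t=10 h): 65·exp(−0.07702·4) = 47.766 mg/L
C(14) = 59.535 + 155.000 + 47.766 = 262.301 mg/L

262.301 mg/L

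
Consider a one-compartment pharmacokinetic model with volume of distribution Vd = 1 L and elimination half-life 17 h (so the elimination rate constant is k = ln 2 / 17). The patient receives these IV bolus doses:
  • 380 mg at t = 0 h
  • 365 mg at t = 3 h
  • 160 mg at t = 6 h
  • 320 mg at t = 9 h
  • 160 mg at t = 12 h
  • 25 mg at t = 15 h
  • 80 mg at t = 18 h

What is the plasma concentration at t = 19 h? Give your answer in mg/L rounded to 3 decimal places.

k = ln 2 / 17 = 0.04077 per h
Dose 1 (380 mg at t=0 h): 380·exp(−0.04077·19) = 175.121 mg/L
Dose 2 (365 mg at t=3 h): 365·exp(−0.04077·16) = 190.095 mg/L
Dose 3 (160 mg at t=6 h): 160·exp(−0.04077·13) = 94.172 mg/L
Dose 4 (320 mg at t=9 h): 320·exp(−0.04077·10) = 212.850 mg/L
Dose 5 (160 mg at t=12 h): 160·exp(−0.04077·7) = 120.273 mg/L
Dose 6 (25 mg at t=15 h): 25·exp(−0.04077·4) = 21.238 mg/L
Dose 7 (80 mg at t=18 h): 80·exp(−0.04077·1) = 76.804 mg/L
C(19) = 175.121 + 190.095 + 94.172 + 212.850 + 120.273 + 21.238 + 76.804 = 890.552 mg/L

890.552 mg/L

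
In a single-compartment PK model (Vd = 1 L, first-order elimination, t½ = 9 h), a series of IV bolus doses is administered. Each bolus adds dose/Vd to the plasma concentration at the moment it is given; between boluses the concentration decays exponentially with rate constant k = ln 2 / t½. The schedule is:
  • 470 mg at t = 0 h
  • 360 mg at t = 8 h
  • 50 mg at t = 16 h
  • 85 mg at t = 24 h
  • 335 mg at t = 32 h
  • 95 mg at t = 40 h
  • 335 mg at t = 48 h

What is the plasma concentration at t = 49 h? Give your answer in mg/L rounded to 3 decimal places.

490.557 mg/L

k = ln 2 / 9 = 0.07702 per h
Dose 1 (470 mg at t=0 h): 470·exp(−0.07702·49) = 10.793 mg/L
Dose 2 (360 mg at t=8 h): 360·exp(−0.07702·41) = 15.309 mg/L
Dose 3 (50 mg at t=16 h): 50·exp(−0.07702·33) = 3.937 mg/L
Dose 4 (85 mg at t=24 h): 85·exp(−0.07702·25) = 12.394 mg/L
Dose 5 (335 mg at t=32 h): 335·exp(−0.07702·17) = 90.455 mg/L
Dose 6 (95 mg at t=40 h): 95·exp(−0.07702·9) = 47.500 mg/L
Dose 7 (335 mg at t=48 h): 335·exp(−0.07702·1) = 310.168 mg/L
C(49) = 10.793 + 15.309 + 3.937 + 12.394 + 90.455 + 47.500 + 310.168 = 490.557 mg/L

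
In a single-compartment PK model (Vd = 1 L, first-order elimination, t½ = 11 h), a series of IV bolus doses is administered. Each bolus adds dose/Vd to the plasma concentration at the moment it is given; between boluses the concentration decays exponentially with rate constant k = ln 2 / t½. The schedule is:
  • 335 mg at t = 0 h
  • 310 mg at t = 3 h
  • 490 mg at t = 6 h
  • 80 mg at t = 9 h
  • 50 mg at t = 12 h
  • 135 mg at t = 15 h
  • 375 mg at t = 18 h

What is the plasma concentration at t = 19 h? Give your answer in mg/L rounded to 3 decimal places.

962.067 mg/L

k = ln 2 / 11 = 0.06301 per h
Dose 1 (335 mg at t=0 h): 335·exp(−0.06301·19) = 101.177 mg/L
Dose 2 (310 mg at t=3 h): 310·exp(−0.06301·16) = 113.110 mg/L
Dose 3 (490 mg at t=6 h): 490·exp(−0.06301·13) = 215.990 mg/L
Dose 4 (80 mg at t=9 h): 80·exp(−0.06301·10) = 42.602 mg/L
Dose 5 (50 mg at t=12 h): 50·exp(−0.06301·7) = 32.167 mg/L
Dose 6 (135 mg at t=15 h): 135·exp(−0.06301·4) = 104.922 mg/L
Dose 7 (375 mg at t=18 h): 375·exp(−0.06301·1) = 352.099 mg/L
C(19) = 101.177 + 113.110 + 215.990 + 42.602 + 32.167 + 104.922 + 352.099 = 962.067 mg/L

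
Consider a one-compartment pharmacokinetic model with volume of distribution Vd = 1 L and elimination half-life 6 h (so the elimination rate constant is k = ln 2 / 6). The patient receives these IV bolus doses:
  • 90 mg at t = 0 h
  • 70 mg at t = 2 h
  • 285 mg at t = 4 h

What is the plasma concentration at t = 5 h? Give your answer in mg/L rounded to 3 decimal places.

353.914 mg/L

k = ln 2 / 6 = 0.11552 per h
Dose 1 (90 mg at t=0 h): 90·exp(−0.11552·5) = 50.511 mg/L
Dose 2 (70 mg at t=2 h): 70·exp(−0.11552·3) = 49.497 mg/L
Dose 3 (285 mg at t=4 h): 285·exp(−0.11552·1) = 253.906 mg/L
C(5) = 50.511 + 49.497 + 253.906 = 353.914 mg/L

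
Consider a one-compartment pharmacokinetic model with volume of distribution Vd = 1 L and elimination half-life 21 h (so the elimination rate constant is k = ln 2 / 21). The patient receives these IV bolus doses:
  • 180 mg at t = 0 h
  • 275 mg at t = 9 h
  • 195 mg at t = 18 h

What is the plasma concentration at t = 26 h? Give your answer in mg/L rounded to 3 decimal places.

k = ln 2 / 21 = 0.03301 per h
Dose 1 (180 mg at t=0 h): 180·exp(−0.03301·26) = 76.308 mg/L
Dose 2 (275 mg at t=9 h): 275·exp(−0.03301·17) = 156.907 mg/L
Dose 3 (195 mg at t=18 h): 195·exp(−0.03301·8) = 149.746 mg/L
C(26) = 76.308 + 156.907 + 149.746 = 382.961 mg/L

382.961 mg/L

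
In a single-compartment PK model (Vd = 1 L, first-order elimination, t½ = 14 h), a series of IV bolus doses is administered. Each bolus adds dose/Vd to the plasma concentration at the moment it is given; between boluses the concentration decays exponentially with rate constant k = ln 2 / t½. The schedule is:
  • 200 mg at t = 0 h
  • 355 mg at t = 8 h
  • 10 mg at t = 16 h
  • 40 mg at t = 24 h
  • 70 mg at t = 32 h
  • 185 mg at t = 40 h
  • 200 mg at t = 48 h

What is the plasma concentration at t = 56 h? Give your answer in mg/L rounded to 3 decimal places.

k = ln 2 / 14 = 0.04951 per h
Dose 1 (200 mg at t=0 h): 200·exp(−0.04951·56) = 12.500 mg/L
Dose 2 (355 mg at t=8 h): 355·exp(−0.04951·48) = 32.970 mg/L
Dose 3 (10 mg at t=16 h): 10·exp(−0.04951·40) = 1.380 mg/L
Dose 4 (40 mg at t=24 h): 40·exp(−0.04951·32) = 8.203 mg/L
Dose 5 (70 mg at t=32 h): 70·exp(−0.04951·24) = 21.333 mg/L
Dose 6 (185 mg at t=40 h): 185·exp(−0.04951·16) = 83.779 mg/L
Dose 7 (200 mg at t=48 h): 200·exp(−0.04951·8) = 134.590 mg/L
C(56) = 12.500 + 32.970 + 1.380 + 8.203 + 21.333 + 83.779 + 134.590 = 294.756 mg/L

294.756 mg/L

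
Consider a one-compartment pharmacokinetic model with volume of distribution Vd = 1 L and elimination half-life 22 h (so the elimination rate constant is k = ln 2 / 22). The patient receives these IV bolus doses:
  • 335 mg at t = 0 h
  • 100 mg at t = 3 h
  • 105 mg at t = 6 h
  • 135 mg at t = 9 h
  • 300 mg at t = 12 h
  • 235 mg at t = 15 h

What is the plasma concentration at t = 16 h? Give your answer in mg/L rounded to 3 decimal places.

k = ln 2 / 22 = 0.03151 per h
Dose 1 (335 mg at t=0 h): 335·exp(−0.03151·16) = 202.355 mg/L
Dose 2 (100 mg at t=3 h): 100·exp(−0.03151·13) = 66.392 mg/L
Dose 3 (105 mg at t=6 h): 105·exp(−0.03151·10) = 76.623 mg/L
Dose 4 (135 mg at t=9 h): 135·exp(−0.03151·7) = 108.281 mg/L
Dose 5 (300 mg at t=12 h): 300·exp(−0.03151·4) = 264.477 mg/L
Dose 6 (235 mg at t=15 h): 235·exp(−0.03151·1) = 227.711 mg/L
C(16) = 202.355 + 66.392 + 76.623 + 108.281 + 264.477 + 227.711 = 945.840 mg/L

945.840 mg/L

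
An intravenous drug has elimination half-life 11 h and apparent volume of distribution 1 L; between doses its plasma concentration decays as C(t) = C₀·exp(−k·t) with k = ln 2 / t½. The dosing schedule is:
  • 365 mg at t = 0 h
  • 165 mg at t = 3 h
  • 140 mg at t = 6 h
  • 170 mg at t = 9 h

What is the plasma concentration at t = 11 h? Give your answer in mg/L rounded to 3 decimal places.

534.201 mg/L

k = ln 2 / 11 = 0.06301 per h
Dose 1 (365 mg at t=0 h): 365·exp(−0.06301·11) = 182.500 mg/L
Dose 2 (165 mg at t=3 h): 165·exp(−0.06301·8) = 99.667 mg/L
Dose 3 (140 mg at t=6 h): 140·exp(−0.06301·5) = 102.164 mg/L
Dose 4 (170 mg at t=9 h): 170·exp(−0.06301·2) = 149.871 mg/L
C(11) = 182.500 + 99.667 + 102.164 + 149.871 = 534.201 mg/L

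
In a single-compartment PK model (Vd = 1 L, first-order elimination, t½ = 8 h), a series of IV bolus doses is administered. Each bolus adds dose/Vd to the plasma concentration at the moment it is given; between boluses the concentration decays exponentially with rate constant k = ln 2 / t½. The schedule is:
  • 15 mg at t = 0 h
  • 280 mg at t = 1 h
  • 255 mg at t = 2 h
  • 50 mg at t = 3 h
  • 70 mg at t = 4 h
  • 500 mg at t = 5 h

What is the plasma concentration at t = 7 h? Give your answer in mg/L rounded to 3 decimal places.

k = ln 2 / 8 = 0.08664 per h
Dose 1 (15 mg at t=0 h): 15·exp(−0.08664·7) = 8.179 mg/L
Dose 2 (280 mg at t=1 h): 280·exp(−0.08664·6) = 166.489 mg/L
Dose 3 (255 mg at t=2 h): 255·exp(−0.08664·5) = 165.347 mg/L
Dose 4 (50 mg at t=3 h): 50·exp(−0.08664·4) = 35.355 mg/L
Dose 5 (70 mg at t=4 h): 70·exp(−0.08664·3) = 53.977 mg/L
Dose 6 (500 mg at t=5 h): 500·exp(−0.08664·2) = 420.448 mg/L
C(7) = 8.179 + 166.489 + 165.347 + 35.355 + 53.977 + 420.448 = 849.796 mg/L

849.796 mg/L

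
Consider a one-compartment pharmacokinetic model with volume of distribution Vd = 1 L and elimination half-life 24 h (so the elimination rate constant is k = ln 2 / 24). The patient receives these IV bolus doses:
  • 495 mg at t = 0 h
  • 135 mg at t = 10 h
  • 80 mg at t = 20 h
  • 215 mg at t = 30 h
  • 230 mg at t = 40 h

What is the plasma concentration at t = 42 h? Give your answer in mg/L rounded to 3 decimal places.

k = ln 2 / 24 = 0.02888 per h
Dose 1 (495 mg at t=0 h): 495·exp(−0.02888·42) = 147.164 mg/L
Dose 2 (135 mg at t=10 h): 135·exp(−0.02888·32) = 53.575 mg/L
Dose 3 (80 mg at t=20 h): 80·exp(−0.02888·22) = 42.379 mg/L
Dose 4 (215 mg at t=30 h): 215·exp(−0.02888·12) = 152.028 mg/L
Dose 5 (230 mg at t=40 h): 230·exp(−0.02888·2) = 217.091 mg/L
C(42) = 147.164 + 53.575 + 42.379 + 152.028 + 217.091 = 612.237 mg/L

612.237 mg/L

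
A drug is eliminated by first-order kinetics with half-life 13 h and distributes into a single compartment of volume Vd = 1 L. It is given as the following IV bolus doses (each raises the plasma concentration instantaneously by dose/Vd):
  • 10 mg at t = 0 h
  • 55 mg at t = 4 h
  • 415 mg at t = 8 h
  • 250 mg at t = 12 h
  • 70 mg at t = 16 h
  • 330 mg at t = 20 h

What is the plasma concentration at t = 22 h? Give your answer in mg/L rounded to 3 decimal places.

715.023 mg/L

k = ln 2 / 13 = 0.05332 per h
Dose 1 (10 mg at t=0 h): 10·exp(−0.05332·22) = 3.094 mg/L
Dose 2 (55 mg at t=4 h): 55·exp(−0.05332·18) = 21.065 mg/L
Dose 3 (415 mg at t=8 h): 415·exp(−0.05332·14) = 196.726 mg/L
Dose 4 (250 mg at t=12 h): 250·exp(−0.05332·10) = 146.683 mg/L
Dose 5 (70 mg at t=16 h): 70·exp(−0.05332·6) = 50.835 mg/L
Dose 6 (330 mg at t=20 h): 330·exp(−0.05332·2) = 296.621 mg/L
C(22) = 3.094 + 21.065 + 196.726 + 146.683 + 50.835 + 296.621 = 715.023 mg/L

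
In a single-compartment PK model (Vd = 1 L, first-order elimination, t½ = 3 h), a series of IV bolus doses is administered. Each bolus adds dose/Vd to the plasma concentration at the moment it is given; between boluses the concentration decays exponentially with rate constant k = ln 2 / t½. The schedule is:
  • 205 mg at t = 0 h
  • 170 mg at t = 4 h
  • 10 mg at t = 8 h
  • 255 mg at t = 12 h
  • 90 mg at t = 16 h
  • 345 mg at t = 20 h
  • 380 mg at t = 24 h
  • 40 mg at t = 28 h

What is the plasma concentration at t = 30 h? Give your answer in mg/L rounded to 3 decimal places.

k = ln 2 / 3 = 0.23105 per h
Dose 1 (205 mg at t=0 h): 205·exp(−0.23105·30) = 0.200 mg/L
Dose 2 (170 mg at t=4 h): 170·exp(−0.23105·26) = 0.418 mg/L
Dose 3 (10 mg at t=8 h): 10·exp(−0.23105·22) = 0.062 mg/L
Dose 4 (255 mg at t=12 h): 255·exp(−0.23105·18) = 3.984 mg/L
Dose 5 (90 mg at t=16 h): 90·exp(−0.23105·14) = 3.544 mg/L
Dose 6 (345 mg at t=20 h): 345·exp(−0.23105·10) = 34.228 mg/L
Dose 7 (380 mg at t=24 h): 380·exp(−0.23105·6) = 95.000 mg/L
Dose 8 (40 mg at t=28 h): 40·exp(−0.23105·2) = 25.198 mg/L
C(30) = 0.200 + 0.418 + 0.062 + 3.984 + 3.544 + 34.228 + 95.000 + 25.198 = 162.635 mg/L

162.635 mg/L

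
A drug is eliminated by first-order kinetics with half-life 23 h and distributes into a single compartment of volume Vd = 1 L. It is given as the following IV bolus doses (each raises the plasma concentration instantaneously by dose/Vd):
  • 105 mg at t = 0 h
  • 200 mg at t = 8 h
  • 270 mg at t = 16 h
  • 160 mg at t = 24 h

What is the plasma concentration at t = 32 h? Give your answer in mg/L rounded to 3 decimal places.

429.488 mg/L

k = ln 2 / 23 = 0.03014 per h
Dose 1 (105 mg at t=0 h): 105·exp(−0.03014·32) = 40.028 mg/L
Dose 2 (200 mg at t=8 h): 200·exp(−0.03014·24) = 97.031 mg/L
Dose 3 (270 mg at t=16 h): 270·exp(−0.03014·16) = 166.706 mg/L
Dose 4 (160 mg at t=24 h): 160·exp(−0.03014·8) = 125.723 mg/L
C(32) = 40.028 + 97.031 + 166.706 + 125.723 = 429.488 mg/L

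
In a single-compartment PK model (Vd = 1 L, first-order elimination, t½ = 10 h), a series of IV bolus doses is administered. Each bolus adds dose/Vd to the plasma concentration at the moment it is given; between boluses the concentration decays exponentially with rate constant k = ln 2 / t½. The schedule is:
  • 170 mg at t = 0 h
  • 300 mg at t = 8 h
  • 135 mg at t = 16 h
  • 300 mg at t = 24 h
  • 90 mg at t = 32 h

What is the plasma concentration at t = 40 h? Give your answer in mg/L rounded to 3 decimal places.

219.503 mg/L

k = ln 2 / 10 = 0.06931 per h
Dose 1 (170 mg at t=0 h): 170·exp(−0.06931·40) = 10.625 mg/L
Dose 2 (300 mg at t=8 h): 300·exp(−0.06931·32) = 32.646 mg/L
Dose 3 (135 mg at t=16 h): 135·exp(−0.06931·24) = 25.578 mg/L
Dose 4 (300 mg at t=24 h): 300·exp(−0.06931·16) = 98.963 mg/L
Dose 5 (90 mg at t=32 h): 90·exp(−0.06931·8) = 51.691 mg/L
C(40) = 10.625 + 32.646 + 25.578 + 98.963 + 51.691 = 219.503 mg/L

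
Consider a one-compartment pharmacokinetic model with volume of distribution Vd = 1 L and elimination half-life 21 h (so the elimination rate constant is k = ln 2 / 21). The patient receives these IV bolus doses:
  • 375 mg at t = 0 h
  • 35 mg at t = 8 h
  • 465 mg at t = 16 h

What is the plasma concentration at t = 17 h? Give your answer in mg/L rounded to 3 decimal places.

689.871 mg/L

k = ln 2 / 21 = 0.03301 per h
Dose 1 (375 mg at t=0 h): 375·exp(−0.03301·17) = 213.964 mg/L
Dose 2 (35 mg at t=8 h): 35·exp(−0.03301·9) = 26.005 mg/L
Dose 3 (465 mg at t=16 h): 465·exp(−0.03301·1) = 449.902 mg/L
C(17) = 213.964 + 26.005 + 449.902 = 689.871 mg/L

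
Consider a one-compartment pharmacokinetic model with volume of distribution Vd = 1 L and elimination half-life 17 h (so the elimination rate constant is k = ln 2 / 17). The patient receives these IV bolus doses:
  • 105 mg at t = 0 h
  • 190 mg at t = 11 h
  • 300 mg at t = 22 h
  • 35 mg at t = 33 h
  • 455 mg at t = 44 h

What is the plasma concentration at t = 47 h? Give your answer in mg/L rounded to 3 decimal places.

589.871 mg/L

k = ln 2 / 17 = 0.04077 per h
Dose 1 (105 mg at t=0 h): 105·exp(−0.04077·47) = 15.450 mg/L
Dose 2 (190 mg at t=11 h): 190·exp(−0.04077·36) = 43.780 mg/L
Dose 3 (300 mg at t=22 h): 300·exp(−0.04077·25) = 108.251 mg/L
Dose 4 (35 mg at t=33 h): 35·exp(−0.04077·14) = 19.777 mg/L
Dose 5 (455 mg at t=44 h): 455·exp(−0.04077·3) = 402.614 mg/L
C(47) = 15.450 + 43.780 + 108.251 + 19.777 + 402.614 = 589.871 mg/L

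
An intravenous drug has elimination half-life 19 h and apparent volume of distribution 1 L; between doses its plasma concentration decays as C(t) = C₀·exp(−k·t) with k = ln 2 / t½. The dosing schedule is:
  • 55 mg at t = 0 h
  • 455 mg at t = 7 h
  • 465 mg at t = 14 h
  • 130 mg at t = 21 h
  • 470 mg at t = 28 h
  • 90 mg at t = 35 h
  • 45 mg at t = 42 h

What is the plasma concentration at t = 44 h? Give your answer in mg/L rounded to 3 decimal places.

k = ln 2 / 19 = 0.03648 per h
Dose 1 (55 mg at t=0 h): 55·exp(−0.03648·44) = 11.047 mg/L
Dose 2 (455 mg at t=7 h): 455·exp(−0.03648·37) = 117.976 mg/L
Dose 3 (465 mg at t=14 h): 465·exp(−0.03648·30) = 155.648 mg/L
Dose 4 (130 mg at t=21 h): 130·exp(−0.03648·23) = 56.174 mg/L
Dose 5 (470 mg at t=28 h): 470·exp(−0.03648·16) = 262.180 mg/L
Dose 6 (90 mg at t=35 h): 90·exp(−0.03648·9) = 64.811 mg/L
Dose 7 (45 mg at t=42 h): 45·exp(−0.03648·2) = 41.834 mg/L
C(44) = 11.047 + 117.976 + 155.648 + 56.174 + 262.180 + 64.811 + 41.834 = 709.670 mg/L

709.670 mg/L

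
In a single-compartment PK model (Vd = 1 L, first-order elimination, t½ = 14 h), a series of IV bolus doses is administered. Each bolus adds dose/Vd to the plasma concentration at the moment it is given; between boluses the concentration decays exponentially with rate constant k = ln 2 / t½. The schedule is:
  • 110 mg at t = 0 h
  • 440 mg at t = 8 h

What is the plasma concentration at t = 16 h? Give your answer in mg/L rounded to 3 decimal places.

k = ln 2 / 14 = 0.04951 per h
Dose 1 (110 mg at t=0 h): 110·exp(−0.04951·16) = 49.815 mg/L
Dose 2 (440 mg at t=8 h): 440·exp(−0.04951·8) = 296.098 mg/L
C(16) = 49.815 + 296.098 = 345.913 mg/L

345.913 mg/L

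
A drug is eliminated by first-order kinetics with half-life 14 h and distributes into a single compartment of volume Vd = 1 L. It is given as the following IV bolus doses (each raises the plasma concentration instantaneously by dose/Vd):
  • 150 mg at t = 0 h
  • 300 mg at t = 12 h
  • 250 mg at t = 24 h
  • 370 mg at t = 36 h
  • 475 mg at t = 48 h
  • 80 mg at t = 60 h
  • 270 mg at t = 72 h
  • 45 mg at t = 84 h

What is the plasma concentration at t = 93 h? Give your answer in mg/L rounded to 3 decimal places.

k = ln 2 / 14 = 0.04951 per h
Dose 1 (150 mg at t=0 h): 150·exp(−0.04951·93) = 1.501 mg/L
Dose 2 (300 mg at t=12 h): 300·exp(−0.04951·81) = 5.438 mg/L
Dose 3 (250 mg at t=24 h): 250·exp(−0.04951·69) = 8.209 mg/L
Dose 4 (370 mg at t=36 h): 370·exp(−0.04951·57) = 22.008 mg/L
Dose 5 (475 mg at t=48 h): 475·exp(−0.04951·45) = 51.180 mg/L
Dose 6 (80 mg at t=60 h): 80·exp(−0.04951·33) = 15.614 mg/L
Dose 7 (270 mg at t=72 h): 270·exp(−0.04951·21) = 95.459 mg/L
Dose 8 (45 mg at t=84 h): 45·exp(−0.04951·9) = 28.820 mg/L
C(93) = 1.501 + 5.438 + 8.209 + 22.008 + 51.180 + 15.614 + 95.459 + 28.820 = 228.229 mg/L

228.229 mg/L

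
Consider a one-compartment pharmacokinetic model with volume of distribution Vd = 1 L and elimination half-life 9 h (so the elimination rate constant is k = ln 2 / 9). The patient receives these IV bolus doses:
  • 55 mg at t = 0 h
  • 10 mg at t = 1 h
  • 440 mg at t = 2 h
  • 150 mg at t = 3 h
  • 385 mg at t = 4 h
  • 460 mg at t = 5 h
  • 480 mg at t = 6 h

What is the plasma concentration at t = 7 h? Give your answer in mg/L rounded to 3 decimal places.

1592.310 mg/L

k = ln 2 / 9 = 0.07702 per h
Dose 1 (55 mg at t=0 h): 55·exp(−0.07702·7) = 32.080 mg/L
Dose 2 (10 mg at t=1 h): 10·exp(−0.07702·6) = 6.300 mg/L
Dose 3 (440 mg at t=2 h): 440·exp(−0.07702·5) = 299.374 mg/L
Dose 4 (150 mg at t=3 h): 150·exp(−0.07702·4) = 110.230 mg/L
Dose 5 (385 mg at t=4 h): 385·exp(−0.07702·3) = 305.575 mg/L
Dose 6 (460 mg at t=5 h): 460·exp(−0.07702·2) = 394.332 mg/L
Dose 7 (480 mg at t=6 h): 480·exp(−0.07702·1) = 444.420 mg/L
C(7) = 32.080 + 6.300 + 299.374 + 110.230 + 305.575 + 394.332 + 444.420 = 1592.310 mg/L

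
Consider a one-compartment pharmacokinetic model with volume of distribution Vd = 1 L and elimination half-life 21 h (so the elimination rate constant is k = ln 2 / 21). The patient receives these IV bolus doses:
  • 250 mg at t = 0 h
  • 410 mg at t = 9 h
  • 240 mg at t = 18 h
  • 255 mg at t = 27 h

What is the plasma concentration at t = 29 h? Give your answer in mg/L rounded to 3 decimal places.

k = ln 2 / 21 = 0.03301 per h
Dose 1 (250 mg at t=0 h): 250·exp(−0.03301·29) = 95.991 mg/L
Dose 2 (410 mg at t=9 h): 410·exp(−0.03301·20) = 211.879 mg/L
Dose 3 (240 mg at t=18 h): 240·exp(−0.03301·11) = 166.928 mg/L
Dose 4 (255 mg at t=27 h): 255·exp(−0.03301·2) = 238.710 mg/L
C(29) = 95.991 + 211.879 + 166.928 + 238.710 = 713.509 mg/L

713.509 mg/L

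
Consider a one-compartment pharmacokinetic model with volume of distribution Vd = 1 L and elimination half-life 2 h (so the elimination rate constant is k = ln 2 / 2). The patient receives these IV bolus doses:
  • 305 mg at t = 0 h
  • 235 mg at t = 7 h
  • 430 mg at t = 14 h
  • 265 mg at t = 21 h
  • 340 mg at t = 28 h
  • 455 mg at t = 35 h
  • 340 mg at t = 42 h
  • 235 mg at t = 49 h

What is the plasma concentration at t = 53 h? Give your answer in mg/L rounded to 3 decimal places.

k = ln 2 / 2 = 0.34657 per h
Dose 1 (305 mg at t=0 h): 305·exp(−0.34657·53) = 0.000 mg/L
Dose 2 (235 mg at t=7 h): 235·exp(−0.34657·46) = 0.000 mg/L
Dose 3 (430 mg at t=14 h): 430·exp(−0.34657·39) = 0.001 mg/L
Dose 4 (265 mg at t=21 h): 265·exp(−0.34657·32) = 0.004 mg/L
Dose 5 (340 mg at t=28 h): 340·exp(−0.34657·25) = 0.059 mg/L
Dose 6 (455 mg at t=35 h): 455·exp(−0.34657·18) = 0.889 mg/L
Dose 7 (340 mg at t=42 h): 340·exp(−0.34657·11) = 7.513 mg/L
Dose 8 (235 mg at t=49 h): 235·exp(−0.34657·4) = 58.750 mg/L
C(53) = 0.000 + 0.000 + 0.001 + 0.004 + 0.059 + 0.889 + 7.513 + 58.750 = 67.215 mg/L

67.215 mg/L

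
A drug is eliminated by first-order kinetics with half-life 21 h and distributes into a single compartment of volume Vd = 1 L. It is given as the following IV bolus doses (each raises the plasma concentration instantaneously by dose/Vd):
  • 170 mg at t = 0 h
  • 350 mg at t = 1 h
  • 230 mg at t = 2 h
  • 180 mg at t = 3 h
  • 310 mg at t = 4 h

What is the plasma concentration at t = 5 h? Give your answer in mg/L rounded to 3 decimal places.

k = ln 2 / 21 = 0.03301 per h
Dose 1 (170 mg at t=0 h): 170·exp(−0.03301·5) = 144.137 mg/L
Dose 2 (350 mg at t=1 h): 350·exp(−0.03301·4) = 306.711 mg/L
Dose 3 (230 mg at t=2 h): 230·exp(−0.03301·3) = 208.316 mg/L
Dose 4 (180 mg at t=3 h): 180·exp(−0.03301·2) = 168.501 mg/L
Dose 5 (310 mg at t=4 h): 310·exp(−0.03301·1) = 299.935 mg/L
C(5) = 144.137 + 306.711 + 208.316 + 168.501 + 299.935 = 1127.600 mg/L

1127.600 mg/L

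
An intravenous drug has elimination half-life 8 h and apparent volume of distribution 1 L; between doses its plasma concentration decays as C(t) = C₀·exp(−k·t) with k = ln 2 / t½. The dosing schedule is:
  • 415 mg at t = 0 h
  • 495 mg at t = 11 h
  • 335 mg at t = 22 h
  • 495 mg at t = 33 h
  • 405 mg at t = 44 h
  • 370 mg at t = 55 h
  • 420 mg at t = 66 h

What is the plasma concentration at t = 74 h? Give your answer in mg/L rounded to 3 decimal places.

k = ln 2 / 8 = 0.08664 per h
Dose 1 (415 mg at t=0 h): 415·exp(−0.08664·74) = 0.682 mg/L
Dose 2 (495 mg at t=11 h): 495·exp(−0.08664·63) = 2.109 mg/L
Dose 3 (335 mg at t=22 h): 335·exp(−0.08664·52) = 3.701 mg/L
Dose 4 (495 mg at t=33 h): 495·exp(−0.08664·41) = 14.185 mg/L
Dose 5 (405 mg at t=44 h): 405·exp(−0.08664·30) = 30.102 mg/L
Dose 6 (370 mg at t=55 h): 370·exp(−0.08664·19) = 71.327 mg/L
Dose 7 (420 mg at t=66 h): 420·exp(−0.08664·8) = 210.000 mg/L
C(74) = 0.682 + 2.109 + 3.701 + 14.185 + 30.102 + 71.327 + 210.000 = 332.105 mg/L

332.105 mg/L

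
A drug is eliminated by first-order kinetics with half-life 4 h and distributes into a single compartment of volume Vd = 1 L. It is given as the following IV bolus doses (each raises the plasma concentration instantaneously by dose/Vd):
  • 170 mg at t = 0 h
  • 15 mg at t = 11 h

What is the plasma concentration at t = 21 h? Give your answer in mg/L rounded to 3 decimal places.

7.119 mg/L

k = ln 2 / 4 = 0.17329 per h
Dose 1 (170 mg at t=0 h): 170·exp(−0.17329·21) = 4.467 mg/L
Dose 2 (15 mg at t=11 h): 15·exp(−0.17329·10) = 2.652 mg/L
C(21) = 4.467 + 2.652 = 7.119 mg/L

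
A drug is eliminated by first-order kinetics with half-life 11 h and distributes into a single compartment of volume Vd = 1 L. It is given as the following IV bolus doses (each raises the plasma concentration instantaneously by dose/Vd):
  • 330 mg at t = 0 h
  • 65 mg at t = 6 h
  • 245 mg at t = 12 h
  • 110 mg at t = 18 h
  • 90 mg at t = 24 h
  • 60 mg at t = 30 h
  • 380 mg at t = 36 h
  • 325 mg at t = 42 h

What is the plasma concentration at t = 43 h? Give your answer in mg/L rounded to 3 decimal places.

k = ln 2 / 11 = 0.06301 per h
Dose 1 (330 mg at t=0 h): 330·exp(−0.06301·43) = 21.966 mg/L
Dose 2 (65 mg at t=6 h): 65·exp(−0.06301·37) = 6.315 mg/L
Dose 3 (245 mg at t=12 h): 245·exp(−0.06301·31) = 34.738 mg/L
Dose 4 (110 mg at t=18 h): 110·exp(−0.06301·25) = 22.763 mg/L
Dose 5 (90 mg at t=24 h): 90·exp(−0.06301·19) = 27.182 mg/L
Dose 6 (60 mg at t=30 h): 60·exp(−0.06301·13) = 26.448 mg/L
Dose 7 (380 mg at t=36 h): 380·exp(−0.06301·7) = 244.466 mg/L
Dose 8 (325 mg at t=42 h): 325·exp(−0.06301·1) = 305.153 mg/L
C(43) = 21.966 + 6.315 + 34.738 + 22.763 + 27.182 + 26.448 + 244.466 + 305.153 = 689.031 mg/L

689.031 mg/L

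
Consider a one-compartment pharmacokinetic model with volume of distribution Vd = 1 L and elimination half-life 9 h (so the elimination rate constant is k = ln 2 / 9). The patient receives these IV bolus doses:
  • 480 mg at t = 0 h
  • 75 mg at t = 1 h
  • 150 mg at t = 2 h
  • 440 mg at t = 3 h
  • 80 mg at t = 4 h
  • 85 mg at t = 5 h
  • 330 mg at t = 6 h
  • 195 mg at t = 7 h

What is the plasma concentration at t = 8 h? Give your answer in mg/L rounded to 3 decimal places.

k = ln 2 / 9 = 0.07702 per h
Dose 1 (480 mg at t=0 h): 480·exp(−0.07702·8) = 259.214 mg/L
Dose 2 (75 mg at t=1 h): 75·exp(−0.07702·7) = 43.745 mg/L
Dose 3 (150 mg at t=2 h): 150·exp(−0.07702·6) = 94.494 mg/L
Dose 4 (440 mg at t=3 h): 440·exp(−0.07702·5) = 299.374 mg/L
Dose 5 (80 mg at t=4 h): 80·exp(−0.07702·4) = 58.789 mg/L
Dose 6 (85 mg at t=5 h): 85·exp(−0.07702·3) = 67.465 mg/L
Dose 7 (330 mg at t=6 h): 330·exp(−0.07702·2) = 282.891 mg/L
Dose 8 (195 mg at t=7 h): 195·exp(−0.07702·1) = 180.546 mg/L
C(8) = 259.214 + 43.745 + 94.494 + 299.374 + 58.789 + 67.465 + 282.891 + 180.546 = 1286.517 mg/L

1286.517 mg/L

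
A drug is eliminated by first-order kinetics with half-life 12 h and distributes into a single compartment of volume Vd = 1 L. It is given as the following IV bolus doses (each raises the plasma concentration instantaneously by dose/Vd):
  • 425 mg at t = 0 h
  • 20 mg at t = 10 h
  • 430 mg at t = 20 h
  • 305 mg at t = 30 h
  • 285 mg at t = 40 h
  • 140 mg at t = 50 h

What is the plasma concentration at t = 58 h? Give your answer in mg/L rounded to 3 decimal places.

313.520 mg/L

k = ln 2 / 12 = 0.05776 per h
Dose 1 (425 mg at t=0 h): 425·exp(−0.05776·58) = 14.908 mg/L
Dose 2 (20 mg at t=10 h): 20·exp(−0.05776·48) = 1.250 mg/L
Dose 3 (430 mg at t=20 h): 430·exp(−0.05776·38) = 47.886 mg/L
Dose 4 (305 mg at t=30 h): 305·exp(−0.05776·28) = 60.520 mg/L
Dose 5 (285 mg at t=40 h): 285·exp(−0.05776·18) = 100.763 mg/L
Dose 6 (140 mg at t=50 h): 140·exp(−0.05776·8) = 88.194 mg/L
C(58) = 14.908 + 1.250 + 47.886 + 60.520 + 100.763 + 88.194 = 313.520 mg/L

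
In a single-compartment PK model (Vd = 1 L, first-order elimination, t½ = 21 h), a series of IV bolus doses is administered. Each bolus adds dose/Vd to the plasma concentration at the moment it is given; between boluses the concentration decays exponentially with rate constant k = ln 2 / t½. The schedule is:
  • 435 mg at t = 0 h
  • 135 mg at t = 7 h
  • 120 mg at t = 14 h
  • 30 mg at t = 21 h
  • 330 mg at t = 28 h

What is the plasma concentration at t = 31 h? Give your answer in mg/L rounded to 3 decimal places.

606.415 mg/L

k = ln 2 / 21 = 0.03301 per h
Dose 1 (435 mg at t=0 h): 435·exp(−0.03301·31) = 156.355 mg/L
Dose 2 (135 mg at t=7 h): 135·exp(−0.03301·24) = 61.136 mg/L
Dose 3 (120 mg at t=14 h): 120·exp(−0.03301·17) = 68.468 mg/L
Dose 4 (30 mg at t=21 h): 30·exp(−0.03301·10) = 21.566 mg/L
Dose 5 (330 mg at t=28 h): 330·exp(−0.03301·3) = 298.889 mg/L
C(31) = 156.355 + 61.136 + 68.468 + 21.566 + 298.889 = 606.415 mg/L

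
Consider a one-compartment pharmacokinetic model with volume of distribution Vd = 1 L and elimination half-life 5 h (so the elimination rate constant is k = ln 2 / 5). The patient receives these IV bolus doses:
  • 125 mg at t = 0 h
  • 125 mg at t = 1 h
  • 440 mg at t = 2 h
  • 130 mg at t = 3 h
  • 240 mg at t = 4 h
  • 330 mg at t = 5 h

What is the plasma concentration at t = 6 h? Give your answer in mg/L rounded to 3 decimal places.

k = ln 2 / 5 = 0.13863 per h
Dose 1 (125 mg at t=0 h): 125·exp(−0.13863·6) = 54.409 mg/L
Dose 2 (125 mg at t=1 h): 125·exp(−0.13863·5) = 62.500 mg/L
Dose 3 (440 mg at t=2 h): 440·exp(−0.13863·4) = 252.714 mg/L
Dose 4 (130 mg at t=3 h): 130·exp(−0.13863·3) = 85.768 mg/L
Dose 5 (240 mg at t=4 h): 240·exp(−0.13863·2) = 181.886 mg/L
Dose 6 (330 mg at t=5 h): 330·exp(−0.13863·1) = 287.282 mg/L
C(6) = 54.409 + 62.500 + 252.714 + 85.768 + 181.886 + 287.282 = 924.559 mg/L

924.559 mg/L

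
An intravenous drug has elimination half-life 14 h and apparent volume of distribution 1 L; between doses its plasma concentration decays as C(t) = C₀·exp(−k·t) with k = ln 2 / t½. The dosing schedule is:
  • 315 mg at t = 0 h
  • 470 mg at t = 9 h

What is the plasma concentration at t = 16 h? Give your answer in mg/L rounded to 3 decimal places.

474.992 mg/L

k = ln 2 / 14 = 0.04951 per h
Dose 1 (315 mg at t=0 h): 315·exp(−0.04951·16) = 142.651 mg/L
Dose 2 (470 mg at t=9 h): 470·exp(−0.04951·7) = 332.340 mg/L
C(16) = 142.651 + 332.340 = 474.992 mg/L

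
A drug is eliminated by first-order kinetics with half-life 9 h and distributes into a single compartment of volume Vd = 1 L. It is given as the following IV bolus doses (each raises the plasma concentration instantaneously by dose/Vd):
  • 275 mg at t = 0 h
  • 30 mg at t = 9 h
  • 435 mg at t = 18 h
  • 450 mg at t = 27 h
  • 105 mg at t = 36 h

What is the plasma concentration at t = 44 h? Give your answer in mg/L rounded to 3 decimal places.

248.245 mg/L

k = ln 2 / 9 = 0.07702 per h
Dose 1 (275 mg at t=0 h): 275·exp(−0.07702·44) = 9.282 mg/L
Dose 2 (30 mg at t=9 h): 30·exp(−0.07702·35) = 2.025 mg/L
Dose 3 (435 mg at t=18 h): 435·exp(−0.07702·26) = 58.728 mg/L
Dose 4 (450 mg at t=27 h): 450·exp(−0.07702·17) = 121.507 mg/L
Dose 5 (105 mg at t=36 h): 105·exp(−0.07702·8) = 56.703 mg/L
C(44) = 9.282 + 2.025 + 58.728 + 121.507 + 56.703 = 248.245 mg/L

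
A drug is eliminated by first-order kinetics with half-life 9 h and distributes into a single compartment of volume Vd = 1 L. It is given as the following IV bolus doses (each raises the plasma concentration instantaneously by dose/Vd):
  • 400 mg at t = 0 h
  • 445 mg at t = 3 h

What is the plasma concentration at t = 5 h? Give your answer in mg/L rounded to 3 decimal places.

k = ln 2 / 9 = 0.07702 per h
Dose 1 (400 mg at t=0 h): 400·exp(−0.07702·5) = 272.158 mg/L
Dose 2 (445 mg at t=3 h): 445·exp(−0.07702·2) = 381.474 mg/L
C(5) = 272.158 + 381.474 = 653.632 mg/L

653.632 mg/L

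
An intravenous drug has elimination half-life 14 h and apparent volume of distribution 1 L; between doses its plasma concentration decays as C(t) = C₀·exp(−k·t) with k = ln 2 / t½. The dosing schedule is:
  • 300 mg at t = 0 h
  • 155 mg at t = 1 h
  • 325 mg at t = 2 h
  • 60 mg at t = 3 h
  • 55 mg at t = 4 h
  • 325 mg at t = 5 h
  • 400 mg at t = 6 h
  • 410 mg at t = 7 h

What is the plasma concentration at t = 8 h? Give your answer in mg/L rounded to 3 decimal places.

k = ln 2 / 14 = 0.04951 per h
Dose 1 (300 mg at t=0 h): 300·exp(−0.04951·8) = 201.885 mg/L
Dose 2 (155 mg at t=1 h): 155·exp(−0.04951·7) = 109.602 mg/L
Dose 3 (325 mg at t=2 h): 325·exp(−0.04951·6) = 241.474 mg/L
Dose 4 (60 mg at t=3 h): 60·exp(−0.04951·5) = 46.843 mg/L
Dose 5 (55 mg at t=4 h): 55·exp(−0.04951·4) = 45.118 mg/L
Dose 6 (325 mg at t=5 h): 325·exp(−0.04951·3) = 280.141 mg/L
Dose 7 (400 mg at t=6 h): 400·exp(−0.04951·2) = 362.289 mg/L
Dose 8 (410 mg at t=7 h): 410·exp(−0.04951·1) = 390.195 mg/L
C(8) = 201.885 + 109.602 + 241.474 + 46.843 + 45.118 + 280.141 + 362.289 + 390.195 = 1677.547 mg/L

1677.547 mg/L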